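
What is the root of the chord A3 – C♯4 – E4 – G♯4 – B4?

Reordering A, C#, E, G#, B into stacked thirds gives A–C#–E–G#–B; the bottom of that stack, A, is the root.

A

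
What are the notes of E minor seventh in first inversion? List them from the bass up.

G, B, D, E

E minor seventh is E–G–B–D. First inversion puts the third (G) in the bass, with the remaining tones above: G, B, D, E.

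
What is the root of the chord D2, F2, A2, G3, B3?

G

D, F, A, G, B are the tones of a G dominant ninth chord (G–B–D–F–A), making G the root.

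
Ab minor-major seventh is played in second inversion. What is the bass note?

Eb

In second inversion the fifth is lowest. For Ab minor-major seventh (Ab–Cb–Eb–G) that is Eb.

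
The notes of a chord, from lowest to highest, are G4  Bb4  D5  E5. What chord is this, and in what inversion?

E half-diminished seventh, first inversion

The distinct note names are G, Bb, D, E. Stacked in thirds they read E–G–Bb–D, which is a half-diminished seventh chord on E.
The lowest note is G, the third of the chord, so this is first inversion (figured bass 6/5).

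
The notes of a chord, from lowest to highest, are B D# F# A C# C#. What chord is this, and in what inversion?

B dominant ninth, root position

Reducing to letter names: B, D#, F#, A, C#. These stack in thirds as B–D#–F#–A–C# — a B dominant ninth chord.
B is the root of B dominant ninth; root in the bass means root position.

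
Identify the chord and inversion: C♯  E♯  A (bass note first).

A augmented, first inversion

The pitch classes C#, E#, A arrange in thirds as A–C#–E#: an A augmented triad.
With the third (C#) in the bass, the chord is in first inversion (figured bass 6).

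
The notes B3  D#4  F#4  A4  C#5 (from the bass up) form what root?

Reordering B, D#, F#, A, C# into stacked thirds gives B–D#–F#–A–C#; the bottom of that stack, B, is the root.

B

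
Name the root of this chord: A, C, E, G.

A

A, C, E, G are the tones of an A minor seventh chord (A–C–E–G), making A the root.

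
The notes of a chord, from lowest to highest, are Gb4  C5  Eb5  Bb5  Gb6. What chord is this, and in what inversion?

C half-diminished seventh, second inversion

The pitch classes Gb, C, Eb, Bb arrange in thirds as C–Eb–Gb–Bb: a C half-diminished seventh chord.
The lowest note is Gb, the fifth of the chord, so this is second inversion (figured bass 4/3).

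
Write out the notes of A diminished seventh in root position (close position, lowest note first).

A, C, Eb, Gb

A diminished seventh is A–C–Eb–Gb. Root position puts the root (A) in the bass, with the remaining tones above: A, C, Eb, Gb.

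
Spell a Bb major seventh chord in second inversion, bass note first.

F, A, Bb, D

Bb major seventh is Bb–D–F–A. Second inversion puts the fifth (F) in the bass, with the remaining tones above: F, A, Bb, D.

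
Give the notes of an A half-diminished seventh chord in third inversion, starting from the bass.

A half-diminished seventh is A–C–Eb–G. Third inversion puts the seventh (G) in the bass, with the remaining tones above: G, A, C, Eb.

G, A, C, Eb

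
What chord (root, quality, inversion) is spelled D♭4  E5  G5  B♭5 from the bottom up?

The pitch classes Db, E, G, Bb arrange in thirds as E–G–Bb–Db: an E diminished seventh chord.
With the seventh (Db) in the bass, the chord is in third inversion (figured bass 4/2).

E diminished seventh, third inversion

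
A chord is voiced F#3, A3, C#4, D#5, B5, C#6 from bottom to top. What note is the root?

Reordering F#, A, C#, D#, B into stacked thirds gives B–D#–F#–A–C#; the bottom of that stack, B, is the root.

B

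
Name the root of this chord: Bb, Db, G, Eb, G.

Bb, Db, G, Eb are the tones of an Eb dominant seventh chord (Eb–G–Bb–Db), making Eb the root.

Eb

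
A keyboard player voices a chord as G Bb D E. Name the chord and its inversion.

E half-diminished seventh, first inversion

Reducing to letter names: G, Bb, D, E. These stack in thirds as E–G–Bb–D — an E half-diminished seventh chord.
With the third (G) in the bass, the chord is in first inversion (figured bass 6/5).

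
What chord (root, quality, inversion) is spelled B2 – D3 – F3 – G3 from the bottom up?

Reducing to letter names: B, D, F, G. These stack in thirds as G–B–D–F — a G dominant seventh chord.
With the third (B) in the bass, the chord is in first inversion (figured bass 6/5).

G dominant seventh, first inversion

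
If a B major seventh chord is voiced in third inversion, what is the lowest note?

A#

In third inversion the seventh is lowest. For B major seventh (B–D#–F#–A#) that is A#.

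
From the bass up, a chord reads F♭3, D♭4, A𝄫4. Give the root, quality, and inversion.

Db diminished, first inversion

The distinct note names are Fb, Db, Abb. Stacked in thirds they read Db–Fb–Abb, which is a diminished triad on Db.
Fb is the third of Db diminished; third in the bass means first inversion (figured bass 6).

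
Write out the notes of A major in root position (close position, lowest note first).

A, C#, E

The chord tones are A–C#–E. With the root (A) lowest for root position: A, C#, E.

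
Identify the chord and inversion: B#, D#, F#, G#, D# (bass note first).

G# dominant seventh, first inversion

The pitch classes B#, D#, F#, G# arrange in thirds as G#–B#–D#–F#: a G# dominant seventh chord.
With the third (B#) in the bass, the chord is in first inversion (figured bass 6/5).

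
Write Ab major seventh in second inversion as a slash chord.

Abmaj7/Eb

Second inversion of Ab major seventh has the fifth (Eb) in the bass. As a slash chord: Abmaj7/Eb.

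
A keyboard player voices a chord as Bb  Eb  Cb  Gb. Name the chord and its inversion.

Reducing to letter names: Bb, Eb, Cb, Gb. These stack in thirds as Cb–Eb–Gb–Bb — a Cb major seventh chord.
With the seventh (Bb) in the bass, the chord is in third inversion (figured bass 4/2).

Cb major seventh, third inversion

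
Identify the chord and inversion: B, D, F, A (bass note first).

Reducing to letter names: B, D, F, A. These stack in thirds as B–D–F–A — a B half-diminished seventh chord.
With the root (B) in the bass, the chord is in root position (figured bass 7).

B half-diminished seventh, root position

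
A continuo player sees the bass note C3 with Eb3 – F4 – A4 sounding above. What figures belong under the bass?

The notes C, Eb, F, A stack in thirds as F–A–C–Eb — an F dominant seventh chord. The bass C is the fifth, so this is second inversion: figured 4/3.

4/3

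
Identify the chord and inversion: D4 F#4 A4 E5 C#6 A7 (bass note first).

D major ninth, root position

The pitch classes D, F#, A, E, C# arrange in thirds as D–F#–A–C#–E: a D major ninth chord.
The lowest note is D, the root of the chord, so this is root position.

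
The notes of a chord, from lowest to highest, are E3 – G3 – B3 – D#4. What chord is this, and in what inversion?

E minor-major seventh, root position

The distinct note names are E, G, B, D#. Stacked in thirds they read E–G–B–D#, which is a minor-major seventh chord on E.
The lowest note is E, the root of the chord, so this is root position (figured bass 7).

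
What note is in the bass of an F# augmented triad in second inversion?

In second inversion the fifth is lowest. For F# augmented (F#–A#–C##) that is C##.

C##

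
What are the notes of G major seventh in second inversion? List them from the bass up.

The chord tones are G–B–D–F#. With the fifth (D) lowest for second inversion: D, F#, G, B.

D, F#, G, B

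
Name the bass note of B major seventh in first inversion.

D#

B major seventh is B–D#–F#–A#. First inversion places the third in the bass: D#.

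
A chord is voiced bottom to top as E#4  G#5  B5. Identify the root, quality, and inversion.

E# diminished, root position

Reducing to letter names: E#, G#, B. These stack in thirds as E#–G#–B — an E# diminished triad.
E# is the root of E# diminished; root in the bass means root position (figured bass 5/3).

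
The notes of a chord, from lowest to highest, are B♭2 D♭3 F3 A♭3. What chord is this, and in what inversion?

The distinct note names are Bb, Db, F, Ab. Stacked in thirds they read Bb–Db–F–Ab, which is a minor seventh chord on Bb.
With the root (Bb) in the bass, the chord is in root position (figured bass 7).

Bb minor seventh, root position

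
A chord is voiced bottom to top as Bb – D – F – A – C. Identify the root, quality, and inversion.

Bb major ninth, root position

The pitch classes Bb, D, F, A, C arrange in thirds as Bb–D–F–A–C: a Bb major ninth chord.
Bb is the root of Bb major ninth; root in the bass means root position.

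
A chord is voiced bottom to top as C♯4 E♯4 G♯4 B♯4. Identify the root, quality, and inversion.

Reducing to letter names: C#, E#, G#, B#. These stack in thirds as C#–E#–G#–B# — a C# major seventh chord.
The lowest note is C#, the root of the chord, so this is root position (figured bass 7).

C# major seventh, root position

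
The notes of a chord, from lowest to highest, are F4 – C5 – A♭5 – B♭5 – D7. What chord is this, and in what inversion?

Bb dominant ninth, second inversion

Reducing to letter names: F, C, Ab, Bb, D. These stack in thirds as Bb–D–F–Ab–C — a Bb dominant ninth chord.
With the fifth (F) in the bass, the chord is in second inversion.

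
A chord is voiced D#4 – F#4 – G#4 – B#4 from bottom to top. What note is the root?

Reordering D#, F#, G#, B# into stacked thirds gives G#–B#–D#–F#; the bottom of that stack, G#, is the root.

G#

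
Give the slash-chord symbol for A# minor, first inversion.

First inversion of A# minor has the third (C#) in the bass. As a slash chord: A#m/C#.

A#m/C#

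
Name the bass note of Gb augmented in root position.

Gb

In root position the root is lowest. For Gb augmented (Gb–Bb–D) that is Gb.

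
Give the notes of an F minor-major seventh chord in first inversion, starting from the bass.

Ab, C, E, F

The chord tones are F–Ab–C–E. With the third (Ab) lowest for first inversion: Ab, C, E, F.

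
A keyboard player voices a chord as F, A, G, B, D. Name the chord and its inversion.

The distinct note names are F, A, G, B, D. Stacked in thirds they read G–B–D–F–A, which is a dominant ninth chord on G.
F is the seventh of G dominant ninth; seventh in the bass means third inversion.

G dominant ninth, third inversion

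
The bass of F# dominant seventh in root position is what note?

The root of F# dominant seventh (F#–A#–C#–E) is F#; that is the bass in root position.

F#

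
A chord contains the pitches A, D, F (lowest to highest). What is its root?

Reordering A, D, F into stacked thirds gives D–F–A; the bottom of that stack, D, is the root.

D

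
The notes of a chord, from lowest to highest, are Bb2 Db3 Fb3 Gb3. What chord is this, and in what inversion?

Gb dominant seventh, first inversion

The pitch classes Bb, Db, Fb, Gb arrange in thirds as Gb–Bb–Db–Fb: a Gb dominant seventh chord.
With the third (Bb) in the bass, the chord is in first inversion (figured bass 6/5).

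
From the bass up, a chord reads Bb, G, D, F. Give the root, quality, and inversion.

G minor seventh, first inversion

The distinct note names are Bb, G, D, F. Stacked in thirds they read G–Bb–D–F, which is a minor seventh chord on G.
Bb is the third of G minor seventh; third in the bass means first inversion (figured bass 6/5).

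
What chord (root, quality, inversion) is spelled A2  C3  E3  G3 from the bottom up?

A minor seventh, root position

Reducing to letter names: A, C, E, G. These stack in thirds as A–C–E–G — an A minor seventh chord.
A is the root of A minor seventh; root in the bass means root position (figured bass 7).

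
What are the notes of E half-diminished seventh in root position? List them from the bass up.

The chord tones are E–G–Bb–D. With the root (E) lowest for root position: E, G, Bb, D.

E, G, Bb, D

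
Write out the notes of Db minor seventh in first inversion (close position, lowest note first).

The chord tones are Db–Fb–Ab–Cb. With the third (Fb) lowest for first inversion: Fb, Ab, Cb, Db.

Fb, Ab, Cb, Db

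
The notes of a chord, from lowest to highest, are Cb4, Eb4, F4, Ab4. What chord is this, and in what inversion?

The pitch classes Cb, Eb, F, Ab arrange in thirds as F–Ab–Cb–Eb: an F half-diminished seventh chord.
With the fifth (Cb) in the bass, the chord is in second inversion (figured bass 4/3).

F half-diminished seventh, second inversion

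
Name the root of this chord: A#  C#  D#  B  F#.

B

The distinct letter names are A#, C#, D#, B, F#. Arranged as a stack of thirds they read B–D#–F#–A#–C#, so B is the root (a B major ninth chord).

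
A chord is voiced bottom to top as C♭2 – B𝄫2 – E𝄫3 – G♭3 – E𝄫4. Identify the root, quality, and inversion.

The distinct note names are Cb, Bbb, Ebb, Gb. Stacked in thirds they read Cb–Ebb–Gb–Bbb, which is a minor seventh chord on Cb.
Cb is the root of Cb minor seventh; root in the bass means root position (figured bass 7).

Cb minor seventh, root position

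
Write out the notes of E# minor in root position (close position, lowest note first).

E#, G#, B#

The chord tones are E#–G#–B#. With the root (E#) lowest for root position: E#, G#, B#.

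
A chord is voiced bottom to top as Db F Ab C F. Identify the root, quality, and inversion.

Db major seventh, root position

The pitch classes Db, F, Ab, C arrange in thirds as Db–F–Ab–C: a Db major seventh chord.
Db is the root of Db major seventh; root in the bass means root position (figured bass 7).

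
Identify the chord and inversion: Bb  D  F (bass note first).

Bb major, root position

Reducing to letter names: Bb, D, F. These stack in thirds as Bb–D–F — a Bb major triad.
The lowest note is Bb, the root of the chord, so this is root position (figured bass 5/3).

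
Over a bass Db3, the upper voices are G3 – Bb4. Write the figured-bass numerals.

6/4

The notes Db, G, Bb stack in thirds as G–Bb–Db — a G diminished triad. The bass Db is the fifth, so this is second inversion: figured 6/4.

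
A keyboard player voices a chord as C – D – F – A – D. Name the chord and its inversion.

D minor seventh, third inversion

The pitch classes C, D, F, A arrange in thirds as D–F–A–C: a D minor seventh chord.
With the seventh (C) in the bass, the chord is in third inversion (figured bass 4/2).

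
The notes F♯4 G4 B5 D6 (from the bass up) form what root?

G

F#, G, B, D are the tones of a G major seventh chord (G–B–D–F#), making G the root.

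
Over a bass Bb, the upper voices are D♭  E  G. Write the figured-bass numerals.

The notes Bb, Db, E, G stack in thirds as E–G–Bb–Db — an E diminished seventh chord. The bass Bb is the fifth, so this is second inversion: figured 4/3.

4/3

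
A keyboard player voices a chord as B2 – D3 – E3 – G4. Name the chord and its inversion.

E minor seventh, second inversion

The distinct note names are B, D, E, G. Stacked in thirds they read E–G–B–D, which is a minor seventh chord on E.
The lowest note is B, the fifth of the chord, so this is second inversion (figured bass 4/3).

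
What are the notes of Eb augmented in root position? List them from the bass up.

Spelling Eb augmented: Eb–G–B. In root position the root is bass, giving Eb, G, B from the bottom.

Eb, G, B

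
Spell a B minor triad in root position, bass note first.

B minor is B–D–F#. Root position puts the root (B) in the bass, with the remaining tones above: B, D, F#.

B, D, F#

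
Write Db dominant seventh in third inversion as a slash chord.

Db7/Cb

Third inversion of Db dominant seventh has the seventh (Cb) in the bass. As a slash chord: Db7/Cb.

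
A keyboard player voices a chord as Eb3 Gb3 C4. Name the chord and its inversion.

C diminished, first inversion

Reducing to letter names: Eb, Gb, C. These stack in thirds as C–Eb–Gb — a C diminished triad.
The lowest note is Eb, the third of the chord, so this is first inversion (figured bass 6).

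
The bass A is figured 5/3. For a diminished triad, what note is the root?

The figures 5/3 mean the root of the chord is in the bass. If A is the root of a diminished triad, the root is A (chord tones A–C–Eb).

A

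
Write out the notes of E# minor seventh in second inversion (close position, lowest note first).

B#, D#, E#, G#

E# minor seventh is E#–G#–B#–D#. Second inversion puts the fifth (B#) in the bass, with the remaining tones above: B#, D#, E#, G#.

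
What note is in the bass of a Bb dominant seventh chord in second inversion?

F

Bb dominant seventh is Bb–D–F–Ab. Second inversion places the fifth in the bass: F.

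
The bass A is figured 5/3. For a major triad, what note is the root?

A

The figures 5/3 mean the root of the chord is in the bass. If A is the root of a major triad, the root is A (chord tones A–C#–E).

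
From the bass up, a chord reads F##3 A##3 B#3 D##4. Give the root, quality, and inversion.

B# major seventh, second inversion

The distinct note names are F##, A##, B#, D##. Stacked in thirds they read B#–D##–F##–A##, which is a major seventh chord on B#.
With the fifth (F##) in the bass, the chord is in second inversion (figured bass 4/3).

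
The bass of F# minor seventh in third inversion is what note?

In third inversion the seventh is lowest. For F# minor seventh (F#–A–C#–E) that is E.

E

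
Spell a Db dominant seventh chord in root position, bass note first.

Db, F, Ab, Cb

The chord tones are Db–F–Ab–Cb. With the root (Db) lowest for root position: Db, F, Ab, Cb.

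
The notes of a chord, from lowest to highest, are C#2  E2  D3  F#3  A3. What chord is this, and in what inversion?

The distinct note names are C#, E, D, F#, A. Stacked in thirds they read D–F#–A–C#–E, which is a major ninth chord on D.
The lowest note is C#, the seventh of the chord, so this is third inversion.

D major ninth, third inversion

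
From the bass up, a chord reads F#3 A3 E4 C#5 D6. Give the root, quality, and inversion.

The pitch classes F#, A, E, C#, D arrange in thirds as D–F#–A–C#–E: a D major ninth chord.
With the third (F#) in the bass, the chord is in first inversion.

D major ninth, first inversion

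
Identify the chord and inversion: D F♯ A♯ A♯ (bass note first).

The pitch classes D, F#, A# arrange in thirds as D–F#–A#: a D augmented triad.
The lowest note is D, the root of the chord, so this is root position (figured bass 5/3).

D augmented, root position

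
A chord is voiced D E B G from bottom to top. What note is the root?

E

The distinct letter names are D, E, B, G. Arranged as a stack of thirds they read E–G–B–D, so E is the root (an E minor seventh chord).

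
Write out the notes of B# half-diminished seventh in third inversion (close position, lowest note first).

The chord tones are B#–D#–F#–A#. With the seventh (A#) lowest for third inversion: A#, B#, D#, F#.

A#, B#, D#, F#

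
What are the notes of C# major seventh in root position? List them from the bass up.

C#, E#, G#, B#

The chord tones are C#–E#–G#–B#. With the root (C#) lowest for root position: C#, E#, G#, B#.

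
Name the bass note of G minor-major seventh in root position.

G

G minor-major seventh is G–Bb–D–F#. Root position places the root in the bass: G.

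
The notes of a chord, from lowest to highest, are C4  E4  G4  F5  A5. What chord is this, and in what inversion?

F major ninth, second inversion

Reducing to letter names: C, E, G, F, A. These stack in thirds as F–A–C–E–G — an F major ninth chord.
The lowest note is C, the fifth of the chord, so this is second inversion.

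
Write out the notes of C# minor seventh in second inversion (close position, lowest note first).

C# minor seventh is C#–E–G#–B. Second inversion puts the fifth (G#) in the bass, with the remaining tones above: G#, B, C#, E.

G#, B, C#, E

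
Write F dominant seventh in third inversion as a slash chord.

Third inversion of F dominant seventh has the seventh (Eb) in the bass. As a slash chord: F7/Eb.

F7/Eb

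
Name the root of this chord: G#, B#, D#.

The distinct letter names are G#, B#, D#. Arranged as a stack of thirds they read G#–B#–D#, so G# is the root (a G# major triad).

G#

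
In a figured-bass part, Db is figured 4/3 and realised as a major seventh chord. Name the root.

The figures 4/3 mean the fifth of the chord is in the bass. If Db is the fifth of a major seventh chord, the root is Gb (chord tones Gb–Bb–Db–F).

Gb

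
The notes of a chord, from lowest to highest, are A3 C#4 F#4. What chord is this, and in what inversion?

F# minor, first inversion

Reducing to letter names: A, C#, F#. These stack in thirds as F#–A–C# — an F# minor triad.
The lowest note is A, the third of the chord, so this is first inversion (figured bass 6).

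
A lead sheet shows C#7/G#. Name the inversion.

C#7/G# means C# dominant seventh with G# in the bass. G# is the fifth of C# dominant seventh (C#–E#–G#–B), so this is second inversion.

second inversion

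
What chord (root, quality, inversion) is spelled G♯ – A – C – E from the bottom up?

A minor-major seventh, third inversion

The pitch classes G#, A, C, E arrange in thirds as A–C–E–G#: an A minor-major seventh chord.
With the seventh (G#) in the bass, the chord is in third inversion (figured bass 4/2).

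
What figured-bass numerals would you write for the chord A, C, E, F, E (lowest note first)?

The notes A, C, E, F stack in thirds as F–A–C–E — an F major seventh chord. The bass A is the third, so this is first inversion: figured 6/5.

6/5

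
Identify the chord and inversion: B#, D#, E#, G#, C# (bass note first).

C# major ninth, third inversion

Reducing to letter names: B#, D#, E#, G#, C#. These stack in thirds as C#–E#–G#–B#–D# — a C# major ninth chord.
B# is the seventh of C# major ninth; seventh in the bass means third inversion.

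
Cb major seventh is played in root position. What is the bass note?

Cb

In root position the root is lowest. For Cb major seventh (Cb–Eb–Gb–Bb) that is Cb.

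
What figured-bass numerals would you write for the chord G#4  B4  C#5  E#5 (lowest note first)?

The notes G#, B, C#, E# stack in thirds as C#–E#–G#–B — a C# dominant seventh chord. The bass G# is the fifth, so this is second inversion: figured 4/3.

4/3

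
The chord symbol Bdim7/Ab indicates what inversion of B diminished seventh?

third inversion

Bdim7/Ab means B diminished seventh with Ab in the bass. Ab is the seventh of B diminished seventh (B–D–F–Ab), so this is third inversion.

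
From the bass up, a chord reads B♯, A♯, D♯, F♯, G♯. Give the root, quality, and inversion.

The distinct note names are B#, A#, D#, F#, G#. Stacked in thirds they read G#–B#–D#–F#–A#, which is a dominant ninth chord on G#.
The lowest note is B#, the third of the chord, so this is first inversion.

G# dominant ninth, first inversion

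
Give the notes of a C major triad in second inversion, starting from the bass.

The chord tones are C–E–G. With the fifth (G) lowest for second inversion: G, C, E.

G, C, E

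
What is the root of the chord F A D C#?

Reordering F, A, D, C# into stacked thirds gives D–F–A–C#; the bottom of that stack, D, is the root.

D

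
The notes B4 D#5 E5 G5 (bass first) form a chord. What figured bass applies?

The notes B, D#, E, G stack in thirds as E–G–B–D# — an E minor-major seventh chord. The bass B is the fifth, so this is second inversion: figured 4/3.

4/3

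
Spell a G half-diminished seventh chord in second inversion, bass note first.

Db, F, G, Bb

G half-diminished seventh is G–Bb–Db–F. Second inversion puts the fifth (Db) in the bass, with the remaining tones above: Db, F, G, Bb.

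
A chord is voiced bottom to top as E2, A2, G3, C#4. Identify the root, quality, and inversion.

Reducing to letter names: E, A, G, C#. These stack in thirds as A–C#–E–G — an A dominant seventh chord.
The lowest note is E, the fifth of the chord, so this is second inversion (figured bass 4/3).

A dominant seventh, second inversion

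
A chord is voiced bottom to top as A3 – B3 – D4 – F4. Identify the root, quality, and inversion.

B half-diminished seventh, third inversion

Reducing to letter names: A, B, D, F. These stack in thirds as B–D–F–A — a B half-diminished seventh chord.
A is the seventh of B half-diminished seventh; seventh in the bass means third inversion (figured bass 4/2).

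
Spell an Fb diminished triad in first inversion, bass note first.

The chord tones are Fb–Abb–Cbb. With the third (Abb) lowest for first inversion: Abb, Cbb, Fb.

Abb, Cbb, Fb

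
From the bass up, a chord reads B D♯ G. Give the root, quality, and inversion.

The distinct note names are B, D#, G. Stacked in thirds they read G–B–D#, which is an augmented triad on G.
With the third (B) in the bass, the chord is in first inversion (figured bass 6).

G augmented, first inversion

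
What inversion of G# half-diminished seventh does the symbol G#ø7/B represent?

first inversion

G#ø7/B means G# half-diminished seventh with B in the bass. B is the third of G# half-diminished seventh (G#–B–D–F#), so this is first inversion.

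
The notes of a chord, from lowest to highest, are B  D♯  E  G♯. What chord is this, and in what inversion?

The distinct note names are B, D#, E, G#. Stacked in thirds they read E–G#–B–D#, which is a major seventh chord on E.
The lowest note is B, the fifth of the chord, so this is second inversion (figured bass 4/3).

E major seventh, second inversion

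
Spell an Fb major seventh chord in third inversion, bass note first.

Fb major seventh is Fb–Ab–Cb–Eb. Third inversion puts the seventh (Eb) in the bass, with the remaining tones above: Eb, Fb, Ab, Cb.

Eb, Fb, Ab, Cb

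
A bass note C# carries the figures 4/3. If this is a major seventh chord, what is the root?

The figures 4/3 mean the fifth of the chord is in the bass. If C# is the fifth of a major seventh chord, the root is F# (chord tones F#–A#–C#–E#).

F#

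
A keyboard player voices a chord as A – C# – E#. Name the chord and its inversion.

A augmented, root position

The distinct note names are A, C#, E#. Stacked in thirds they read A–C#–E#, which is an augmented triad on A.
A is the root of A augmented; root in the bass means root position (figured bass 5/3).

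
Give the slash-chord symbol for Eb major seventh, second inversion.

Second inversion of Eb major seventh has the fifth (Bb) in the bass. As a slash chord: Ebmaj7/Bb.

Ebmaj7/Bb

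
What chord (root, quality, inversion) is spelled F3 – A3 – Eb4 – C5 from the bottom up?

F dominant seventh, root position

The distinct note names are F, A, Eb, C. Stacked in thirds they read F–A–C–Eb, which is a dominant seventh chord on F.
F is the root of F dominant seventh; root in the bass means root position (figured bass 7).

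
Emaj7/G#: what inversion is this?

Emaj7/G# means E major seventh with G# in the bass. G# is the third of E major seventh (E–G#–B–D#), so this is first inversion.

first inversion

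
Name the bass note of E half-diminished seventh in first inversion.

In first inversion the third is lowest. For E half-diminished seventh (E–G–Bb–D) that is G.

G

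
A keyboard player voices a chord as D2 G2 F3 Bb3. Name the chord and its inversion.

Reducing to letter names: D, G, F, Bb. These stack in thirds as G–Bb–D–F — a G minor seventh chord.
D is the fifth of G minor seventh; fifth in the bass means second inversion (figured bass 4/3).

G minor seventh, second inversion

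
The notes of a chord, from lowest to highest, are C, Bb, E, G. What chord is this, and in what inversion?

The pitch classes C, Bb, E, G arrange in thirds as C–E–G–Bb: a C dominant seventh chord.
The lowest note is C, the root of the chord, so this is root position (figured bass 7).

C dominant seventh, root position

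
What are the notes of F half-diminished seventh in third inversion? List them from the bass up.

Eb, F, Ab, Cb

Spelling F half-diminished seventh: F–Ab–Cb–Eb. In third inversion the seventh is bass, giving Eb, F, Ab, Cb from the bottom.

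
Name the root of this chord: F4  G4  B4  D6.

Reordering F, G, B, D into stacked thirds gives G–B–D–F; the bottom of that stack, G, is the root.

G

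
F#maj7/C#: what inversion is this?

second inversion

F#maj7/C# means F# major seventh with C# in the bass. C# is the fifth of F# major seventh (F#–A#–C#–E#), so this is second inversion.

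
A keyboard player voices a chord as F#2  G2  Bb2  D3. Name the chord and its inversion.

The distinct note names are F#, G, Bb, D. Stacked in thirds they read G–Bb–D–F#, which is a minor-major seventh chord on G.
With the seventh (F#) in the bass, the chord is in third inversion (figured bass 4/2).

G minor-major seventh, third inversion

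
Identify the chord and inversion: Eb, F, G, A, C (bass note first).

F dominant ninth, third inversion

The distinct note names are Eb, F, G, A, C. Stacked in thirds they read F–A–C–Eb–G, which is a dominant ninth chord on F.
The lowest note is Eb, the seventh of the chord, so this is third inversion.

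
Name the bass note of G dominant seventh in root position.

G

The root of G dominant seventh (G–B–D–F) is G; that is the bass in root position.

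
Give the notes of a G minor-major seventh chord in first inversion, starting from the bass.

Bb, D, F#, G

The chord tones are G–Bb–D–F#. With the third (Bb) lowest for first inversion: Bb, D, F#, G.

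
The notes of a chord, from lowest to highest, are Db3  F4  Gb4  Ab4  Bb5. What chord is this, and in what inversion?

The distinct note names are Db, F, Gb, Ab, Bb. Stacked in thirds they read Gb–Bb–Db–F–Ab, which is a major ninth chord on Gb.
With the fifth (Db) in the bass, the chord is in second inversion.

Gb major ninth, second inversion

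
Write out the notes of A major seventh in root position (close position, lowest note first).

A, C#, E, G#

Spelling A major seventh: A–C#–E–G#. In root position the root is bass, giving A, C#, E, G# from the bottom.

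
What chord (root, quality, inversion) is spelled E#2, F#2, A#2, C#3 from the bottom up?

F# major seventh, third inversion

The pitch classes E#, F#, A#, C# arrange in thirds as F#–A#–C#–E#: an F# major seventh chord.
E# is the seventh of F# major seventh; seventh in the bass means third inversion (figured bass 4/2).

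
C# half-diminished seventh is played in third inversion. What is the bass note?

C# half-diminished seventh is C#–E–G–B. Third inversion places the seventh in the bass: B.

B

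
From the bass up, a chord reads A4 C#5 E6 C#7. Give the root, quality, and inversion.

A major, root position

Reducing to letter names: A, C#, E. These stack in thirds as A–C#–E — an A major triad.
With the root (A) in the bass, the chord is in root position (figured bass 5/3).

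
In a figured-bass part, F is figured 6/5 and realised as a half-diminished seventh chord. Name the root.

D

The figures 6/5 mean the third of the chord is in the bass. If F is the third of a half-diminished seventh chord, the root is D (chord tones D–F–Ab–C).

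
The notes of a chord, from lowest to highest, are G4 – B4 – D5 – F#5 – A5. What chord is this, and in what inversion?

Reducing to letter names: G, B, D, F#, A. These stack in thirds as G–B–D–F#–A — a G major ninth chord.
G is the root of G major ninth; root in the bass means root position.

G major ninth, root position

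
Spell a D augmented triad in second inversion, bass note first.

A#, D, F#

Spelling D augmented: D–F#–A#. In second inversion the fifth is bass, giving A#, D, F# from the bottom.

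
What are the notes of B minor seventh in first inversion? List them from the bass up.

D, F#, A, B

The chord tones are B–D–F#–A. With the third (D) lowest for first inversion: D, F#, A, B.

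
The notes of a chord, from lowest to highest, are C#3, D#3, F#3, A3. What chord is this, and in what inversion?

The distinct note names are C#, D#, F#, A. Stacked in thirds they read D#–F#–A–C#, which is a half-diminished seventh chord on D#.
C# is the seventh of D# half-diminished seventh; seventh in the bass means third inversion (figured bass 4/2).

D# half-diminished seventh, third inversion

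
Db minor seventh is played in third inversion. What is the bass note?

The seventh of Db minor seventh (Db–Fb–Ab–Cb) is Cb; that is the bass in third inversion.

Cb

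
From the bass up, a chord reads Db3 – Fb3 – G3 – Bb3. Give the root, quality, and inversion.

G diminished seventh, second inversion

The pitch classes Db, Fb, G, Bb arrange in thirds as G–Bb–Db–Fb: a G diminished seventh chord.
Db is the fifth of G diminished seventh; fifth in the bass means second inversion (figured bass 4/3).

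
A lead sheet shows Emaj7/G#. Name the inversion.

Emaj7/G# means E major seventh with G# in the bass. G# is the third of E major seventh (E–G#–B–D#), so this is first inversion.

first inversion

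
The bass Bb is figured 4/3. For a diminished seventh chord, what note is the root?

The figures 4/3 mean the fifth of the chord is in the bass. If Bb is the fifth of a diminished seventh chord, the root is E (chord tones E–G–Bb–Db).

E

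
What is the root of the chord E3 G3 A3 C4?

Reordering E, G, A, C into stacked thirds gives A–C–E–G; the bottom of that stack, A, is the root.

A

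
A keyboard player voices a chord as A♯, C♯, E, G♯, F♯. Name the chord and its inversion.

The pitch classes A#, C#, E, G#, F# arrange in thirds as F#–A#–C#–E–G#: an F# dominant ninth chord.
A# is the third of F# dominant ninth; third in the bass means first inversion.

F# dominant ninth, first inversion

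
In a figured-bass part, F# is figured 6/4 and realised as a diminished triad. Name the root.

The figures 6/4 mean the fifth of the chord is in the bass. If F# is the fifth of a diminished triad, the root is B# (chord tones B#–D#–F#).

B#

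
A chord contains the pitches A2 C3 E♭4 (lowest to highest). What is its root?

A, C, Eb are the tones of an A diminished triad (A–C–Eb), making A the root.

A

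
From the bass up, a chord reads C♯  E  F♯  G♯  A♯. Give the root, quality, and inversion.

F# dominant ninth, second inversion

Reducing to letter names: C#, E, F#, G#, A#. These stack in thirds as F#–A#–C#–E–G# — an F# dominant ninth chord.
With the fifth (C#) in the bass, the chord is in second inversion.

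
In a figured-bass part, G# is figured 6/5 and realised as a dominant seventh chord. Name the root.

The figures 6/5 mean the third of the chord is in the bass. If G# is the third of a dominant seventh chord, the root is E (chord tones E–G#–B–D).

E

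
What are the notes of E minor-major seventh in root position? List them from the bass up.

Spelling E minor-major seventh: E–G–B–D#. In root position the root is bass, giving E, G, B, D# from the bottom.

E, G, B, D#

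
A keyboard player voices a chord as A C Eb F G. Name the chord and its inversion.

The distinct note names are A, C, Eb, F, G. Stacked in thirds they read F–A–C–Eb–G, which is a dominant ninth chord on F.
A is the third of F dominant ninth; third in the bass means first inversion.

F dominant ninth, first inversion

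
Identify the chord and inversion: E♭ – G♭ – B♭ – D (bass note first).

Reducing to letter names: Eb, Gb, Bb, D. These stack in thirds as Eb–Gb–Bb–D — an Eb minor-major seventh chord.
With the root (Eb) in the bass, the chord is in root position (figured bass 7).

Eb minor-major seventh, root position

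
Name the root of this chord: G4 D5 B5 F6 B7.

Reordering G, D, B, F into stacked thirds gives G–B–D–F; the bottom of that stack, G, is the root.

G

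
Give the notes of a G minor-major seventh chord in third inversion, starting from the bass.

Spelling G minor-major seventh: G–Bb–D–F#. In third inversion the seventh is bass, giving F#, G, Bb, D from the bottom.

F#, G, Bb, D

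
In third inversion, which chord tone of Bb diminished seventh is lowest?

Abb

In third inversion the seventh is lowest. For Bb diminished seventh (Bb–Db–Fb–Abb) that is Abb.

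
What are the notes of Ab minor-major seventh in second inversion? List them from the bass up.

Ab minor-major seventh is Ab–Cb–Eb–G. Second inversion puts the fifth (Eb) in the bass, with the remaining tones above: Eb, G, Ab, Cb.

Eb, G, Ab, Cb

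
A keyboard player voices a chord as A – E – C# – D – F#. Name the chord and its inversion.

D major ninth, second inversion

The distinct note names are A, E, C#, D, F#. Stacked in thirds they read D–F#–A–C#–E, which is a major ninth chord on D.
A is the fifth of D major ninth; fifth in the bass means second inversion.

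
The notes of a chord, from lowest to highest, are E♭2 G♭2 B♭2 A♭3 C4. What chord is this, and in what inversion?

Ab dominant ninth, second inversion

The distinct note names are Eb, Gb, Bb, Ab, C. Stacked in thirds they read Ab–C–Eb–Gb–Bb, which is a dominant ninth chord on Ab.
With the fifth (Eb) in the bass, the chord is in second inversion.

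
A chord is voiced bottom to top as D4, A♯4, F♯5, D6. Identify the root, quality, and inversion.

The distinct note names are D, A#, F#. Stacked in thirds they read D–F#–A#, which is an augmented triad on D.
With the root (D) in the bass, the chord is in root position (figured bass 5/3).

D augmented, root position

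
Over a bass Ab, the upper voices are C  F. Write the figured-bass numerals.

6

The notes Ab, C, F stack in thirds as F–Ab–C — an F minor triad. The bass Ab is the third, so this is first inversion: figured 6.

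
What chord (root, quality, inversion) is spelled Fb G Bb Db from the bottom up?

G diminished seventh, third inversion

Reducing to letter names: Fb, G, Bb, Db. These stack in thirds as G–Bb–Db–Fb — a G diminished seventh chord.
The lowest note is Fb, the seventh of the chord, so this is third inversion (figured bass 4/2).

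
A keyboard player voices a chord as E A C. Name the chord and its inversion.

The pitch classes E, A, C arrange in thirds as A–C–E: an A minor triad.
The lowest note is E, the fifth of the chord, so this is second inversion (figured bass 6/4).

A minor, second inversion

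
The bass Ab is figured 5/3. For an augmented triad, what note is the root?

Ab

The figures 5/3 mean the root of the chord is in the bass. If Ab is the root of an augmented triad, the root is Ab (chord tones Ab–C–E).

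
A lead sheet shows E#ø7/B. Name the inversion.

second inversion

E#ø7/B means E# half-diminished seventh with B in the bass. B is the fifth of E# half-diminished seventh (E#–G#–B–D#), so this is second inversion.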